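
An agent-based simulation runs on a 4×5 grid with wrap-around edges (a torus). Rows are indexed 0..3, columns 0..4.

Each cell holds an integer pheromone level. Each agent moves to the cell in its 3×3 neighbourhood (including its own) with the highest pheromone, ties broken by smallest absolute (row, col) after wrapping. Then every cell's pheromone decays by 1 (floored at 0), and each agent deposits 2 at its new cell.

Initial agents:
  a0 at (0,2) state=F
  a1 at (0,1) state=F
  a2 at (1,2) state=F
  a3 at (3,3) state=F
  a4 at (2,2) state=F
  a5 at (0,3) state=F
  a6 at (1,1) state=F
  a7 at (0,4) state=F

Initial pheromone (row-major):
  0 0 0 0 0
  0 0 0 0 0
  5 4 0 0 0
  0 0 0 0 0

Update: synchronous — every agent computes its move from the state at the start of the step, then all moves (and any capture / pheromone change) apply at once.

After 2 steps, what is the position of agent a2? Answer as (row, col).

(2, 1)

t=1: a0@(0,1) a1@(0,0) a2@(2,1) a3@(0,2) a4@(2,1) a5@(0,2) a6@(2,0) a7@(0,0) | pheromone: 4 2 4 0 0 / 0 0 0 0 0 / 6 7 0 0 0 / 0 0 0 0 0
t=2: a0@(0,0) a1@(0,0) a2@(2,1) a3@(0,2) a4@(2,1) a5@(0,2) a6@(2,1) a7@(0,0) | pheromone: 9 1 7 0 0 / 0 0 0 0 0 / 5 12 0 0 0 / 0 0 0 0 0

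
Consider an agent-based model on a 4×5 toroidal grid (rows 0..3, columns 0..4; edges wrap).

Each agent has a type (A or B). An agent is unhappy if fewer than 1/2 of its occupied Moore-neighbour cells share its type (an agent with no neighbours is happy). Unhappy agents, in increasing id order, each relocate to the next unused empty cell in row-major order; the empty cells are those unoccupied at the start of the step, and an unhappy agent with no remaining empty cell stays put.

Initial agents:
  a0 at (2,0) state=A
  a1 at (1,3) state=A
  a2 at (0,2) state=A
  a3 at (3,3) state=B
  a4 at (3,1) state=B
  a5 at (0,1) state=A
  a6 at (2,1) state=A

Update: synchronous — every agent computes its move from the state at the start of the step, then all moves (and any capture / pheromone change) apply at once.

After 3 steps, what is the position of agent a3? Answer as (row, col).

(0, 4)

t=1: a0@(2,0):A a1@(1,3):A a2@(0,2):A a3@(0,0):B a4@(0,3):B a5@(0,1):A a6@(2,1):A
t=2: a0@(2,0):A a1@(1,3):A a2@(0,2):A a3@(0,4):B a4@(1,0):B a5@(0,1):A a6@(2,1):A
t=3: a0@(2,0):A a1@(1,3):A a2@(0,2):A a3@(0,4):B a4@(0,0):B a5@(0,1):A a6@(2,1):A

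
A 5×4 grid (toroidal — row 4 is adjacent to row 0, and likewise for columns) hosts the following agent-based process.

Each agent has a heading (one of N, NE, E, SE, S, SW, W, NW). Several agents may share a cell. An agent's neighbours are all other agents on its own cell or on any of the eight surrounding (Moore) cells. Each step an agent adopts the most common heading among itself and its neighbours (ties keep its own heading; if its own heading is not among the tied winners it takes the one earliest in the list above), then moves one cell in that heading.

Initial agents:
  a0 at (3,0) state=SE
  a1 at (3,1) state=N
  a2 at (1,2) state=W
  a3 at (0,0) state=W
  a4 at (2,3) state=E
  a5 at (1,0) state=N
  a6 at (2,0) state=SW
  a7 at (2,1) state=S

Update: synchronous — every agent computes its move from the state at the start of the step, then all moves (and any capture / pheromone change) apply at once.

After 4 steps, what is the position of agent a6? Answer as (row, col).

(3, 0)

t=1: a0@(4,1):SE a1@(2,1):N a2@(1,1):W a3@(0,3):W a4@(2,0):E a5@(0,0):N a6@(1,0):N a7@(1,1):N
t=2: a0@(0,2):SE a1@(1,1):N a2@(0,1):N a3@(4,3):N a4@(1,0):N a5@(4,0):N a6@(0,0):N a7@(0,1):N
t=3: a0@(4,2):N a1@(0,1):N a2@(4,1):N a3@(3,3):N a4@(0,0):N a5@(3,0):N a6@(4,0):N a7@(4,1):N
t=4: a0@(3,2):N a1@(4,1):N a2@(3,1):N a3@(2,3):N a4@(4,0):N a5@(2,0):N a6@(3,0):N a7@(3,1):N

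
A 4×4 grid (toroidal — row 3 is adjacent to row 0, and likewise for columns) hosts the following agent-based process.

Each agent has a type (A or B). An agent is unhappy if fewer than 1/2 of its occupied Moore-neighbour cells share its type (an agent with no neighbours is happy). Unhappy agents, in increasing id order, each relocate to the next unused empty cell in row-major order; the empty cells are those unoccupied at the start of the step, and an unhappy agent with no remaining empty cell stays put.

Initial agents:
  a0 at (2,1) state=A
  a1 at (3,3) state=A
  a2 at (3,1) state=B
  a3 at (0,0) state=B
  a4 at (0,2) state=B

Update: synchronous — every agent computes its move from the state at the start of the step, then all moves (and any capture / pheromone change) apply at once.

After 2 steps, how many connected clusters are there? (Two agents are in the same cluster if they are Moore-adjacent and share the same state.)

t=1: a0@(0,1):A a1@(0,3):A a2@(3,1):B a3@(0,0):B a4@(0,2):B
t=2: a0@(1,0):A a1@(1,1):A a2@(3,1):B a3@(1,2):B a4@(1,3):B

3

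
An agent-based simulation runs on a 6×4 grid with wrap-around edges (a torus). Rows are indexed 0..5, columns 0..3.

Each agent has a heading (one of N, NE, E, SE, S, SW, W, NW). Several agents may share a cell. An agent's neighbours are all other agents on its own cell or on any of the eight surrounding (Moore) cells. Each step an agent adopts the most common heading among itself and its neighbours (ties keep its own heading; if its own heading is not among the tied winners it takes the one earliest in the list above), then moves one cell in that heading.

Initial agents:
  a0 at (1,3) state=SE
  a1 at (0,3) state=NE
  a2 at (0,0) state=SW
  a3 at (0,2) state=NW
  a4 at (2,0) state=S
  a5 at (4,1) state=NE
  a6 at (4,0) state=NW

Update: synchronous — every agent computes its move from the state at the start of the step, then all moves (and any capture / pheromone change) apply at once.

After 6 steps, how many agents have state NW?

t=1: a0@(2,0):SE a1@(5,0):NE a2@(1,3):SW a3@(5,1):NW a4@(3,0):S a5@(3,2):NE a6@(3,3):NW
t=2: a0@(3,1):SE a1@(4,1):NE a2@(2,2):SW a3@(4,0):NW a4@(4,0):S a5@(2,3):NE a6@(2,2):NW
t=3: a0@(2,0):NW a1@(3,2):NE a2@(3,1):SW a3@(3,3):NW a4@(5,0):S a5@(1,0):NE a6@(1,1):NW
t=4: a0@(1,3):NW a1@(2,3):NE a2@(4,0):SW a3@(2,2):NW a4@(0,0):S a5@(0,3):NW a6@(0,0):NW
t=5: a0@(0,2):NW a1@(1,2):NW a2@(5,3):SW a3@(1,1):NW a4@(5,3):NW a5@(5,2):NW a6@(5,3):NW
t=6: a0@(5,1):NW a1@(0,1):NW a2@(4,2):NW a3@(0,0):NW a4@(4,2):NW a5@(4,1):NW a6@(4,2):NW

7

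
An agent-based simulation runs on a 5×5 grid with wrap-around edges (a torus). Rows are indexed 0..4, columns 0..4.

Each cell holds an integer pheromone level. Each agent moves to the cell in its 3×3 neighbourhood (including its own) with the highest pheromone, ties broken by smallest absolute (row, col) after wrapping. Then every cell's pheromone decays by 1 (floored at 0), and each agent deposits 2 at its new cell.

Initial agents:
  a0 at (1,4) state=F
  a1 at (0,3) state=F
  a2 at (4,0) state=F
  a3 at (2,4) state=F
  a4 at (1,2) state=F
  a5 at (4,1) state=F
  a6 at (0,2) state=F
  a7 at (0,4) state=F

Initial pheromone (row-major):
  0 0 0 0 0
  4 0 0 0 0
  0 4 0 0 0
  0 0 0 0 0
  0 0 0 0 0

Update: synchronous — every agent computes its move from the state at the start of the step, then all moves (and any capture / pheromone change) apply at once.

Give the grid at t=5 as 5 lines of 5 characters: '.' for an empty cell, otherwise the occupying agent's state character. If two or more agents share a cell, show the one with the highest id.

.....
F....
.....
.....
.....

t=1: a0@(1,0) a1@(0,2) a2@(0,0) a3@(1,0) a4@(2,1) a5@(0,0) a6@(0,1) a7@(1,0) | pheromone: 4 2 2 0 0 / 9 0 0 0 0 / 0 5 0 0 0 / 0 0 0 0 0 / 0 0 0 0 0
t=2: a0@(1,0) a1@(0,1) a2@(1,0) a3@(1,0) a4@(1,0) a5@(1,0) a6@(1,0) a7@(1,0) | pheromone: 3 3 1 0 0 / 22 0 0 0 0 / 0 4 0 0 0 / 0 0 0 0 0 / 0 0 0 0 0
t=3: a0@(1,0) a1@(1,0) a2@(1,0) a3@(1,0) a4@(1,0) a5@(1,0) a6@(1,0) a7@(1,0) | pheromone: 2 2 0 0 0 / 37 0 0 0 0 / 0 3 0 0 0 / 0 0 0 0 0 / 0 0 0 0 0
t=4: a0@(1,0) a1@(1,0) a2@(1,0) a3@(1,0) a4@(1,0) a5@(1,0) a6@(1,0) a7@(1,0) | pheromone: 1 1 0 0 0 / 52 0 0 0 0 / 0 2 0 0 0 / 0 0 0 0 0 / 0 0 0 0 0
t=5: a0@(1,0) a1@(1,0) a2@(1,0) a3@(1,0) a4@(1,0) a5@(1,0) a6@(1,0) a7@(1,0) | pheromone: 0 0 0 0 0 / 67 0 0 0 0 / 0 1 0 0 0 / 0 0 0 0 0 / 0 0 0 0 0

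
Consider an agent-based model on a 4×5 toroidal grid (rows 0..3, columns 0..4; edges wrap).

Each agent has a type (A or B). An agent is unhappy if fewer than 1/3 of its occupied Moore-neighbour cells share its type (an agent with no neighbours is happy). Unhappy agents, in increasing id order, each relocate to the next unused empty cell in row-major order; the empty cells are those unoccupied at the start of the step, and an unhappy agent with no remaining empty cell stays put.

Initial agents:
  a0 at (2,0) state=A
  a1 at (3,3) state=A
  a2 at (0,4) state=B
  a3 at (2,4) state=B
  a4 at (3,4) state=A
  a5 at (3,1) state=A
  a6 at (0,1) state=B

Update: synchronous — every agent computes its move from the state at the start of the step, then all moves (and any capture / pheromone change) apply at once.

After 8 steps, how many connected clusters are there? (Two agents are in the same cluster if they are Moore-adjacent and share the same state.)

2

t=1: a0@(2,0):A a1@(3,3):A a2@(0,0):B a3@(0,2):B a4@(3,4):A a5@(3,1):A a6@(0,3):B
t=2: a0@(2,0):A a1@(3,3):A a2@(0,1):B a3@(0,2):B a4@(3,4):A a5@(3,1):A a6@(0,3):B
t=3: (unchanged — steady state)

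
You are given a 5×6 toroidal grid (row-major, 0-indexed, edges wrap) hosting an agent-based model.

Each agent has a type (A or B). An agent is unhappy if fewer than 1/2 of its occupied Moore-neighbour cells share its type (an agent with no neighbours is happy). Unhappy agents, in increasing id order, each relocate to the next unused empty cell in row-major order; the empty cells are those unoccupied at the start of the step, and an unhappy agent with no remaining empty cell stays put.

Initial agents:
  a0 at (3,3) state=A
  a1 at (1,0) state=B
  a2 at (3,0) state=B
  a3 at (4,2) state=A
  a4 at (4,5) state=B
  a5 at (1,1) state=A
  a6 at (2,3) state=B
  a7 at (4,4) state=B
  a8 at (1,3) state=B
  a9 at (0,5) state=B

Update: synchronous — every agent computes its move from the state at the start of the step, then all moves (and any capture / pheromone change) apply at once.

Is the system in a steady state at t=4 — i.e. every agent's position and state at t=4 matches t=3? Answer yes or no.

t=1: a0@(0,0):A a1@(1,0):B a2@(3,0):B a3@(4,2):A a4@(4,5):B a5@(0,1):A a6@(2,3):B a7@(4,4):B a8@(1,3):B a9@(0,5):B
t=2: a0@(0,2):A a1@(0,3):B a2@(3,0):B a3@(4,2):A a4@(4,5):B a5@(0,1):A a6@(2,3):B a7@(4,4):B a8@(1,3):B a9@(0,5):B
t=3: (unchanged — steady state)

yes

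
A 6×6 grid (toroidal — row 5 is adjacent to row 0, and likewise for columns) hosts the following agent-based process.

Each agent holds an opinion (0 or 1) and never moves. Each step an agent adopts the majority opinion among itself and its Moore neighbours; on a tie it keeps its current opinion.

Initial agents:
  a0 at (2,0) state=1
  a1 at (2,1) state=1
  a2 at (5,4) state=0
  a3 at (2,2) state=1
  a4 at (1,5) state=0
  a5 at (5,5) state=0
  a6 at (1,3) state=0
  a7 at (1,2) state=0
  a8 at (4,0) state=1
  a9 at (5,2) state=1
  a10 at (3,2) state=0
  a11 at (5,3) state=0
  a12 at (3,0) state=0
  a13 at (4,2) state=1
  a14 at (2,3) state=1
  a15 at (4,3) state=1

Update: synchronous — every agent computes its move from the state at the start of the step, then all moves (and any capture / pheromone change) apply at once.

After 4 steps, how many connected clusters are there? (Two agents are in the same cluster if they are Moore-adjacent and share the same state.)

t=1: a0@(2,0):1 a1@(2,1):1 a2@(5,4):0 a3@(2,2):1 a4@(1,5):0 a5@(5,5):0 a6@(1,3):0 a7@(1,2):1 a8@(4,0):0 a9@(5,2):1 a10@(3,2):1 a11@(5,3):1 a12@(3,0):1 a13@(4,2):1 a14@(2,3):0 a15@(4,3):1
t=2: a0@(2,0):1 a1@(2,1):1 a2@(5,4):0 a3@(2,2):1 a4@(1,5):0 a5@(5,5):0 a6@(1,3):0 a7@(1,2):1 a8@(4,0):0 a9@(5,2):1 a10@(3,2):1 a11@(5,3):1 a12@(3,0):1 a13@(4,2):1 a14@(2,3):1 a15@(4,3):1
t=3: a0@(2,0):1 a1@(2,1):1 a2@(5,4):0 a3@(2,2):1 a4@(1,5):0 a5@(5,5):0 a6@(1,3):1 a7@(1,2):1 a8@(4,0):0 a9@(5,2):1 a10@(3,2):1 a11@(5,3):1 a12@(3,0):1 a13@(4,2):1 a14@(2,3):1 a15@(4,3):1
t=4: (unchanged — steady state)

3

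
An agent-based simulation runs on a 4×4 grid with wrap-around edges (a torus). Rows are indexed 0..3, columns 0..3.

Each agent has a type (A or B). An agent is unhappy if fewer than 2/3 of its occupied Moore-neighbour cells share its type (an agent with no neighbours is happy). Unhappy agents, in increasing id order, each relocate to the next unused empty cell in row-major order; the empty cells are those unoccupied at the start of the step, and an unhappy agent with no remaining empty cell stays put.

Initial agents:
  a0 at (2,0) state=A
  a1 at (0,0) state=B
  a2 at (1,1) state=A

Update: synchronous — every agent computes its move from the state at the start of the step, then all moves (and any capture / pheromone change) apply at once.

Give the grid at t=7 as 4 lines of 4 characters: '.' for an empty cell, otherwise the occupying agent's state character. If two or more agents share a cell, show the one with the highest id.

.BA.
....
A...
....

t=1: a0@(2,0):A a1@(0,1):B a2@(0,2):A
t=2: a0@(2,0):A a1@(0,0):B a2@(0,3):A
t=3: a0@(2,0):A a1@(0,1):B a2@(0,2):A
t=4: a0@(2,0):A a1@(0,0):B a2@(0,3):A
t=5: a0@(2,0):A a1@(0,1):B a2@(0,2):A
t=6: a0@(2,0):A a1@(0,0):B a2@(0,3):A
t=7: a0@(2,0):A a1@(0,1):B a2@(0,2):A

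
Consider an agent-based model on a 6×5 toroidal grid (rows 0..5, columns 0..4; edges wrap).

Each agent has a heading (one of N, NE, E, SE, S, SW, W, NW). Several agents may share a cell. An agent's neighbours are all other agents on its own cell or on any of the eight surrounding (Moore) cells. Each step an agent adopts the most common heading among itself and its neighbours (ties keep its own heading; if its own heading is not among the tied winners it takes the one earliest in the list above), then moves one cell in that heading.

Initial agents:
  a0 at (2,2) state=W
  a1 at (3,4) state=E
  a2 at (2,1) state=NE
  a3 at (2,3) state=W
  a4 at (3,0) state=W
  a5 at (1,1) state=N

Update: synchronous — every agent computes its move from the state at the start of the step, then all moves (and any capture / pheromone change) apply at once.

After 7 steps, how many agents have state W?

6

t=1: a0@(2,1):W a1@(3,3):W a2@(2,0):W a3@(2,2):W a4@(3,4):W a5@(0,1):N
t=2: a0@(2,0):W a1@(3,2):W a2@(2,4):W a3@(2,1):W a4@(3,3):W a5@(5,1):N
t=3: a0@(2,4):W a1@(3,1):W a2@(2,3):W a3@(2,0):W a4@(3,2):W a5@(4,1):N
t=4: a0@(2,3):W a1@(3,0):W a2@(2,2):W a3@(2,4):W a4@(3,1):W a5@(4,0):W
t=5: a0@(2,2):W a1@(3,4):W a2@(2,1):W a3@(2,3):W a4@(3,0):W a5@(4,4):W
t=6: a0@(2,1):W a1@(3,3):W a2@(2,0):W a3@(2,2):W a4@(3,4):W a5@(4,3):W
t=7: a0@(2,0):W a1@(3,2):W a2@(2,4):W a3@(2,1):W a4@(3,3):W a5@(4,2):W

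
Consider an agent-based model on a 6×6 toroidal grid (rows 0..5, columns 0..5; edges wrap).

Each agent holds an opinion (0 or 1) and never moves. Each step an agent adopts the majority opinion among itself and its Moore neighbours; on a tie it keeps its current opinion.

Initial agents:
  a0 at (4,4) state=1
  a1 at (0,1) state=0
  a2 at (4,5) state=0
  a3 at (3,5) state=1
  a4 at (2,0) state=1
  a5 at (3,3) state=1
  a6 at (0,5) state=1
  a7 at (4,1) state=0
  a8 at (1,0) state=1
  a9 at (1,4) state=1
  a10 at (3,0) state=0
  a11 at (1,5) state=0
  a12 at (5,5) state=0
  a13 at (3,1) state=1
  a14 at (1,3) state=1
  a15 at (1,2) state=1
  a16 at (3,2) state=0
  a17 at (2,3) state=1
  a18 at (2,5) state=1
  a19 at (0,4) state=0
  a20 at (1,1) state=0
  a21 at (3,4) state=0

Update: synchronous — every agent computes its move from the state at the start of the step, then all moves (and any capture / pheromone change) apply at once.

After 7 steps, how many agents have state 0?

t=1: a0@(4,4):1 a1@(0,1):0 a2@(4,5):0 a3@(3,5):1 a4@(2,0):1 a5@(3,3):1 a6@(0,5):1 a7@(4,1):0 a8@(1,0):1 a9@(1,4):1 a10@(3,0):1 a11@(1,5):1 a12@(5,5):0 a13@(3,1):0 a14@(1,3):1 a15@(1,2):1 a16@(3,2):1 a17@(2,3):1 a18@(2,5):1 a19@(0,4):0 a20@(1,1):1 a21@(3,4):1
t=2: a0@(4,4):1 a1@(0,1):1 a2@(4,5):1 a3@(3,5):1 a4@(2,0):1 a5@(3,3):1 a6@(0,5):1 a7@(4,1):0 a8@(1,0):1 a9@(1,4):1 a10@(3,0):1 a11@(1,5):1 a12@(5,5):0 a13@(3,1):1 a14@(1,3):1 a15@(1,2):1 a16@(3,2):1 a17@(2,3):1 a18@(2,5):1 a19@(0,4):1 a20@(1,1):1 a21@(3,4):1
t=3: a0@(4,4):1 a1@(0,1):1 a2@(4,5):1 a3@(3,5):1 a4@(2,0):1 a5@(3,3):1 a6@(0,5):1 a7@(4,1):1 a8@(1,0):1 a9@(1,4):1 a10@(3,0):1 a11@(1,5):1 a12@(5,5):1 a13@(3,1):1 a14@(1,3):1 a15@(1,2):1 a16@(3,2):1 a17@(2,3):1 a18@(2,5):1 a19@(0,4):1 a20@(1,1):1 a21@(3,4):1
t=4: (unchanged — steady state)

0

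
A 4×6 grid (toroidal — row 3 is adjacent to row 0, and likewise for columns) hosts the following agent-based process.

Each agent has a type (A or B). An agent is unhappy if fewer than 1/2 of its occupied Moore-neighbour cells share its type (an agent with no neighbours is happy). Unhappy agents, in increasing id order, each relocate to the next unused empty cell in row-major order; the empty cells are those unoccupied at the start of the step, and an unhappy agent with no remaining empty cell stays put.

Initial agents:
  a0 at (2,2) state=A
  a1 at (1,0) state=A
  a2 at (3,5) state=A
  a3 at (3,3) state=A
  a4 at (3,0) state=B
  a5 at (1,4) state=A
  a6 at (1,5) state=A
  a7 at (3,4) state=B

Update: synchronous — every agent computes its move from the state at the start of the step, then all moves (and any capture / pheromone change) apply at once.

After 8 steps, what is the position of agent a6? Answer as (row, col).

t=1: a0@(2,2):A a1@(1,0):A a2@(0,0):A a3@(3,3):A a4@(0,1):B a5@(1,4):A a6@(1,5):A a7@(0,2):B
t=2: a0@(2,2):A a1@(1,0):A a2@(0,0):A a3@(3,3):A a4@(0,3):B a5@(1,4):A a6@(1,5):A a7@(0,2):B
t=3: a0@(2,2):A a1@(1,0):A a2@(0,0):A a3@(0,1):A a4@(0,4):B a5@(1,4):A a6@(1,5):A a7@(0,2):B
t=4: a0@(2,2):A a1@(1,0):A a2@(0,0):A a3@(0,1):A a4@(0,3):B a5@(1,4):A a6@(1,5):A a7@(0,5):B
t=5: a0@(2,2):A a1@(1,0):A a2@(0,0):A a3@(0,1):A a4@(0,2):B a5@(0,4):A a6@(1,5):A a7@(1,1):B
t=6: a0@(0,3):A a1@(1,0):A a2@(0,0):A a3@(0,1):A a4@(0,2):B a5@(0,4):A a6@(1,5):A a7@(0,5):B
t=7: a0@(0,3):A a1@(1,0):A a2@(0,0):A a3@(0,1):A a4@(1,1):B a5@(0,4):A a6@(1,5):A a7@(1,2):B
t=8: a0@(0,3):A a1@(1,0):A a2@(0,0):A a3@(0,1):A a4@(0,2):B a5@(0,4):A a6@(1,5):A a7@(0,5):B

(1, 5)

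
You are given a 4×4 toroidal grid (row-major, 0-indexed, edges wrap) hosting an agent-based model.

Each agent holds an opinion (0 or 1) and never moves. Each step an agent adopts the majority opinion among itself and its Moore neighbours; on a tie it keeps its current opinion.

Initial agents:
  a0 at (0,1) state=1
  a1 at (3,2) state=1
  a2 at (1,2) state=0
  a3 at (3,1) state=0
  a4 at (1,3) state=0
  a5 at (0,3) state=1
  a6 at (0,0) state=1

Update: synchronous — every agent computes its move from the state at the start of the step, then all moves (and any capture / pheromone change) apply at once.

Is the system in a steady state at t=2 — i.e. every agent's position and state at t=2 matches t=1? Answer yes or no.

yes

t=1: a0@(0,1):1 a1@(3,2):1 a2@(1,2):0 a3@(3,1):1 a4@(1,3):0 a5@(0,3):1 a6@(0,0):1
t=2: (unchanged — steady state)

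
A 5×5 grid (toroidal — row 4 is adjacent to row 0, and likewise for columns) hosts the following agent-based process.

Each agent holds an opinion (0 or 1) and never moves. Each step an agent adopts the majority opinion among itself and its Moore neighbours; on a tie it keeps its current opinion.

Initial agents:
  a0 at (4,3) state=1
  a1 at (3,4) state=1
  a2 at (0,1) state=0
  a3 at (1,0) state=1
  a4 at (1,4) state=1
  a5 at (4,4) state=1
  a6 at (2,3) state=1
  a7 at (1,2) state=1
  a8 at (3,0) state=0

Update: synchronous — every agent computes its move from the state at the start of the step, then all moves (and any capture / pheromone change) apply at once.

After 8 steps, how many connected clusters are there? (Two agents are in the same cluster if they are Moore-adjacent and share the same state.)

t=1: a0@(4,3):1 a1@(3,4):1 a2@(0,1):1 a3@(1,0):1 a4@(1,4):1 a5@(4,4):1 a6@(2,3):1 a7@(1,2):1 a8@(3,0):1
t=2: (unchanged — steady state)

1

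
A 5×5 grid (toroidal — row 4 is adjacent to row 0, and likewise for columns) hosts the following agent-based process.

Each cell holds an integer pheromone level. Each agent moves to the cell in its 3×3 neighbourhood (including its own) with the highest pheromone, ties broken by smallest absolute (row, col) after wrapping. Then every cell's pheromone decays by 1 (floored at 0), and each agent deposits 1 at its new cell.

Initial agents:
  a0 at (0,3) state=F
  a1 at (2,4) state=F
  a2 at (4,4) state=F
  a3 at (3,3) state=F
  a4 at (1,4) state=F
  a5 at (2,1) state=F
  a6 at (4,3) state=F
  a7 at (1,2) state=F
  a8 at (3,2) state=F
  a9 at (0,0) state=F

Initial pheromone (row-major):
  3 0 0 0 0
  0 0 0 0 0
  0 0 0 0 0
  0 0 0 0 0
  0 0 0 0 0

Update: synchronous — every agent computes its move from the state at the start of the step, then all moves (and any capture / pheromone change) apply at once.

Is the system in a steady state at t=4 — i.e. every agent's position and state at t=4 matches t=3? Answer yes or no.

t=1: a0@(0,2) a1@(1,0) a2@(0,0) a3@(2,2) a4@(0,0) a5@(1,0) a6@(0,2) a7@(0,1) a8@(2,1) a9@(0,0) | pheromone: 5 1 2 0 0 / 2 0 0 0 0 / 0 1 1 0 0 / 0 0 0 0 0 / 0 0 0 0 0
t=2: a0@(0,2) a1@(0,0) a2@(0,0) a3@(2,1) a4@(0,0) a5@(0,0) a6@(0,2) a7@(0,0) a8@(1,0) a9@(0,0) | pheromone: 10 0 3 0 0 / 2 0 0 0 0 / 0 1 0 0 0 / 0 0 0 0 0 / 0 0 0 0 0
t=3: a0@(0,2) a1@(0,0) a2@(0,0) a3@(1,0) a4@(0,0) a5@(0,0) a6@(0,2) a7@(0,0) a8@(0,0) a9@(0,0) | pheromone: 16 0 4 0 0 / 2 0 0 0 0 / 0 0 0 0 0 / 0 0 0 0 0 / 0 0 0 0 0
t=4: a0@(0,2) a1@(0,0) a2@(0,0) a3@(0,0) a4@(0,0) a5@(0,0) a6@(0,2) a7@(0,0) a8@(0,0) a9@(0,0) | pheromone: 23 0 5 0 0 / 1 0 0 0 0 / 0 0 0 0 0 / 0 0 0 0 0 / 0 0 0 0 0

no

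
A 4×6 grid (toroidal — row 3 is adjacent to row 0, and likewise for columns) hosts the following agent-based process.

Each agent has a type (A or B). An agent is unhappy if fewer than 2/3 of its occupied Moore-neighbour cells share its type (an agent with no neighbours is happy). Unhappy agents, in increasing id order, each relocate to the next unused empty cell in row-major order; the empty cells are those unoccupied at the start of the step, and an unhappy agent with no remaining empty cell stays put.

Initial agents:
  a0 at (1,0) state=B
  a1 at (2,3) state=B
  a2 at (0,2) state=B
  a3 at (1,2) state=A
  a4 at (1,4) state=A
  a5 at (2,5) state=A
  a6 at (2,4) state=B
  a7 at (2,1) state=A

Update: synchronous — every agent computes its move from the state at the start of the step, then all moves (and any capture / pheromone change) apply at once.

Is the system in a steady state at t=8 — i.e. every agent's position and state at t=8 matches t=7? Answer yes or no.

t=1: a0@(0,0):B a1@(0,1):B a2@(0,3):B a3@(0,4):A a4@(0,5):A a5@(1,1):A a6@(1,3):B a7@(1,5):A
t=2: a0@(0,2):B a1@(1,0):B a2@(1,2):B a3@(1,4):A a4@(0,5):A a5@(2,0):A a6@(2,1):B a7@(1,5):A
t=3: a0@(0,2):B a1@(0,0):B a2@(1,2):B a3@(1,4):A a4@(0,5):A a5@(0,1):A a6@(2,1):B a7@(1,5):A
t=4: a0@(0,3):B a1@(0,4):B a2@(1,2):B a3@(1,4):A a4@(0,5):A a5@(1,0):A a6@(2,1):B a7@(1,5):A
t=5: a0@(0,3):B a1@(0,0):B a2@(1,2):B a3@(0,1):A a4@(0,5):A a5@(1,0):A a6@(0,2):B a7@(1,5):A
t=6: a0@(0,3):B a1@(0,4):B a2@(1,2):B a3@(1,1):A a4@(0,5):A a5@(1,0):A a6@(0,2):B a7@(1,5):A
t=7: a0@(0,3):B a1@(0,0):B a2@(1,2):B a3@(0,1):A a4@(0,5):A a5@(1,0):A a6@(0,2):B a7@(1,5):A
t=8: a0@(0,3):B a1@(0,4):B a2@(1,2):B a3@(1,1):A a4@(0,5):A a5@(1,0):A a6@(0,2):B a7@(1,5):A

no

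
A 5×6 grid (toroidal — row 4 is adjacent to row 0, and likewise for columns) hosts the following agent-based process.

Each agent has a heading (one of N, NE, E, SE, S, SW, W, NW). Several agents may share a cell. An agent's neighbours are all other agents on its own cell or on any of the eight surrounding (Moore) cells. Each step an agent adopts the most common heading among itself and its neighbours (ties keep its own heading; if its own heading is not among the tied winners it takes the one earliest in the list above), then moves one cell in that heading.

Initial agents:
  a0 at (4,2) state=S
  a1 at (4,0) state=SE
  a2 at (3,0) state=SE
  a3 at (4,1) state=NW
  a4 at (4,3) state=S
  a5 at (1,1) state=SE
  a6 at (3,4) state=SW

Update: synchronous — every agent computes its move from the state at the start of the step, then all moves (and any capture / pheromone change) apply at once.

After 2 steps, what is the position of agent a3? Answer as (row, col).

(1, 3)

t=1: a0@(0,2):S a1@(0,1):SE a2@(4,1):SE a3@(0,2):SE a4@(0,3):S a5@(2,2):SE a6@(4,3):SW
t=2: a0@(1,3):SE a1@(1,2):SE a2@(0,2):SE a3@(1,3):SE a4@(1,3):S a5@(3,3):SE a6@(0,3):S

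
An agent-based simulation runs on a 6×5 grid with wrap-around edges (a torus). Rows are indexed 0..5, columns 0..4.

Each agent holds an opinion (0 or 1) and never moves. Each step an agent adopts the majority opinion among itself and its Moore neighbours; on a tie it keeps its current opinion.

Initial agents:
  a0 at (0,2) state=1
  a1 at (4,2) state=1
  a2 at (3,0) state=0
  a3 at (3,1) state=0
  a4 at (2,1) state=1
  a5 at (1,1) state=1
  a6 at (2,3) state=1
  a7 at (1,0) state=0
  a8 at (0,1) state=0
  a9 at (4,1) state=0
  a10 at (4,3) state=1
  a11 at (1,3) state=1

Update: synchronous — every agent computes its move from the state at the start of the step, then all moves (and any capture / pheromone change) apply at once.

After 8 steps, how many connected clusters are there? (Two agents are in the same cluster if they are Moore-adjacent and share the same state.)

t=1: a0@(0,2):1 a1@(4,2):1 a2@(3,0):0 a3@(3,1):0 a4@(2,1):0 a5@(1,1):1 a6@(2,3):1 a7@(1,0):0 a8@(0,1):0 a9@(4,1):0 a10@(4,3):1 a11@(1,3):1
t=2: a0@(0,2):1 a1@(4,2):1 a2@(3,0):0 a3@(3,1):0 a4@(2,1):0 a5@(1,1):0 a6@(2,3):1 a7@(1,0):0 a8@(0,1):0 a9@(4,1):0 a10@(4,3):1 a11@(1,3):1
t=3: (unchanged — steady state)

3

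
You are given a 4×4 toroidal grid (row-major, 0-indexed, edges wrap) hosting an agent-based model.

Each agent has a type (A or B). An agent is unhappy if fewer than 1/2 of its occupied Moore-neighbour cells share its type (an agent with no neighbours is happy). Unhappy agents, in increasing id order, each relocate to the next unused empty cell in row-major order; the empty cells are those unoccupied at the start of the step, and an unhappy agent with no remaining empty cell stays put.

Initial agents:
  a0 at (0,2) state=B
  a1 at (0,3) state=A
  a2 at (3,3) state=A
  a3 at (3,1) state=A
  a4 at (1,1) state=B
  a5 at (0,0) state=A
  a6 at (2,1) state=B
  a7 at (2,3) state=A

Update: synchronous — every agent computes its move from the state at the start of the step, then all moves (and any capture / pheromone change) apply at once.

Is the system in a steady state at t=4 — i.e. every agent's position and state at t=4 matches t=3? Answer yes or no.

t=1: a0@(0,1):B a1@(0,3):A a2@(3,3):A a3@(1,0):A a4@(1,1):B a5@(0,0):A a6@(2,1):B a7@(2,3):A
t=2: a0@(0,2):B a1@(0,3):A a2@(3,3):A a3@(1,0):A a4@(1,1):B a5@(0,0):A a6@(2,1):B a7@(2,3):A
t=3: a0@(0,1):B a1@(0,3):A a2@(3,3):A a3@(1,0):A a4@(1,1):B a5@(0,0):A a6@(2,1):B a7@(2,3):A
t=4: a0@(0,2):B a1@(0,3):A a2@(3,3):A a3@(1,0):A a4@(1,1):B a5@(0,0):A a6@(2,1):B a7@(2,3):A

no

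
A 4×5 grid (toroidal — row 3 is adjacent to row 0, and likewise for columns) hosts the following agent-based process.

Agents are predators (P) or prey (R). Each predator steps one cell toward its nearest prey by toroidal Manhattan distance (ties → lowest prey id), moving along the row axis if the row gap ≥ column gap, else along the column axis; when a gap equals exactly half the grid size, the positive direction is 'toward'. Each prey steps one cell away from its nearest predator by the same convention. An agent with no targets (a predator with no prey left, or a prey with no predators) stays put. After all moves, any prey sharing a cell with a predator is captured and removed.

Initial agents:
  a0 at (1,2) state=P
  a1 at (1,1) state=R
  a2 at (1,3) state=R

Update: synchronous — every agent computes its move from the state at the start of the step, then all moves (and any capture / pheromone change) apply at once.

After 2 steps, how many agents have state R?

t=1: a0@(1,1):P a1@(1,0):R a2@(1,4):R
t=2: a0@(1,0):P a1@(1,4):R a2@(1,3):R

2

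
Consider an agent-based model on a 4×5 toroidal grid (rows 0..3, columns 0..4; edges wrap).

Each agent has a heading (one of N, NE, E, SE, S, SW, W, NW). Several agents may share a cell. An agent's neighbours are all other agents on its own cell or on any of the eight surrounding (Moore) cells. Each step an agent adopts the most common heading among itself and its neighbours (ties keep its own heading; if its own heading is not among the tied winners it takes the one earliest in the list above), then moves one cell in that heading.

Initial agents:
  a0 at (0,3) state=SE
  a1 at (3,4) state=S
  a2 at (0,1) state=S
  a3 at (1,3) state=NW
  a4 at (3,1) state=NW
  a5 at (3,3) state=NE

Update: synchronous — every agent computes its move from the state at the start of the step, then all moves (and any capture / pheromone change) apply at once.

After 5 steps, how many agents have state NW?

t=1: a0@(1,4):SE a1@(0,4):S a2@(1,1):S a3@(0,2):NW a4@(2,0):NW a5@(2,4):NE
t=2: a0@(2,0):SE a1@(1,4):S a2@(0,0):NW a3@(3,1):NW a4@(1,4):NW a5@(1,0):NE
t=3: a0@(1,4):NW a1@(0,3):NW a2@(3,4):NW a3@(2,0):NW a4@(0,3):NW a5@(0,4):NW
t=4: a0@(0,3):NW a1@(3,2):NW a2@(2,3):NW a3@(1,4):NW a4@(3,2):NW a5@(3,3):NW
t=5: a0@(3,2):NW a1@(2,1):NW a2@(1,2):NW a3@(0,3):NW a4@(2,1):NW a5@(2,2):NW

6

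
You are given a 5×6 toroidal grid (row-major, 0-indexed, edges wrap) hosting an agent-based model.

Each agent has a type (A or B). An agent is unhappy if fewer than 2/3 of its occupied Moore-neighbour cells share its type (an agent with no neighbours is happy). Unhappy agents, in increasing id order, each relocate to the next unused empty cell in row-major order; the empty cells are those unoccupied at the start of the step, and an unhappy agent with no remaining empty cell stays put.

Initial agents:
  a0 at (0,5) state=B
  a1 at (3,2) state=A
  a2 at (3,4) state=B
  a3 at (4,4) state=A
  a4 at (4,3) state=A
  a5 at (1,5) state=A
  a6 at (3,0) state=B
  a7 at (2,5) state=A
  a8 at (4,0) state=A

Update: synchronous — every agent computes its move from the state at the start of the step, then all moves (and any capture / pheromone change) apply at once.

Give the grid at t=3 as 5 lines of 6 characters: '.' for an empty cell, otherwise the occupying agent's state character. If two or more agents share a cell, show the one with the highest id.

BB..A.
AB....
AA....
..A...
...A..

t=1: a0@(0,0):B a1@(3,2):A a2@(0,1):B a3@(0,2):A a4@(4,3):A a5@(0,3):A a6@(0,4):B a7@(1,0):A a8@(1,1):A
t=2: a0@(0,5):B a1@(3,2):A a2@(1,2):B a3@(0,2):A a4@(4,3):A a5@(0,3):A a6@(1,3):B a7@(1,4):A a8@(1,5):A
t=3: a0@(0,0):B a1@(3,2):A a2@(0,1):B a3@(0,4):A a4@(4,3):A a5@(1,0):A a6@(1,1):B a7@(2,0):A a8@(2,1):A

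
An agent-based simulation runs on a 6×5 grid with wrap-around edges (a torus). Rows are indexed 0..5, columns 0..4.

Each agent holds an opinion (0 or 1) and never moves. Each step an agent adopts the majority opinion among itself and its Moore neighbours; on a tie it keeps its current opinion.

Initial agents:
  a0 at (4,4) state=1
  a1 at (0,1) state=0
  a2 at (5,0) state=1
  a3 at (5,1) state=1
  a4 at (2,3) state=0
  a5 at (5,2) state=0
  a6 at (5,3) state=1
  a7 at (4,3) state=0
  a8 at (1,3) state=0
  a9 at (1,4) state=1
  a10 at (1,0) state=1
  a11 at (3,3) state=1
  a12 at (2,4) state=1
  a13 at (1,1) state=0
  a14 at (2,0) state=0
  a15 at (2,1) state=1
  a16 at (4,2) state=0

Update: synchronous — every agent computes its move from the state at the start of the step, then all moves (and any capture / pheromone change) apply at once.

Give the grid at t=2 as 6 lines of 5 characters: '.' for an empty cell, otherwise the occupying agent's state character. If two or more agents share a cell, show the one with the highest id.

.0...
11.11
11.11
...1.
..001
1000.

t=1: a0@(4,4):1 a1@(0,1):0 a2@(5,0):1 a3@(5,1):0 a4@(2,3):1 a5@(5,2):0 a6@(5,3):0 a7@(4,3):0 a8@(1,3):0 a9@(1,4):1 a10@(1,0):1 a11@(3,3):1 a12@(2,4):1 a13@(1,1):0 a14@(2,0):1 a15@(2,1):1 a16@(4,2):0
t=2: a0@(4,4):1 a1@(0,1):0 a2@(5,0):1 a3@(5,1):0 a4@(2,3):1 a5@(5,2):0 a6@(5,3):0 a7@(4,3):0 a8@(1,3):1 a9@(1,4):1 a10@(1,0):1 a11@(3,3):1 a12@(2,4):1 a13@(1,1):1 a14@(2,0):1 a15@(2,1):1 a16@(4,2):0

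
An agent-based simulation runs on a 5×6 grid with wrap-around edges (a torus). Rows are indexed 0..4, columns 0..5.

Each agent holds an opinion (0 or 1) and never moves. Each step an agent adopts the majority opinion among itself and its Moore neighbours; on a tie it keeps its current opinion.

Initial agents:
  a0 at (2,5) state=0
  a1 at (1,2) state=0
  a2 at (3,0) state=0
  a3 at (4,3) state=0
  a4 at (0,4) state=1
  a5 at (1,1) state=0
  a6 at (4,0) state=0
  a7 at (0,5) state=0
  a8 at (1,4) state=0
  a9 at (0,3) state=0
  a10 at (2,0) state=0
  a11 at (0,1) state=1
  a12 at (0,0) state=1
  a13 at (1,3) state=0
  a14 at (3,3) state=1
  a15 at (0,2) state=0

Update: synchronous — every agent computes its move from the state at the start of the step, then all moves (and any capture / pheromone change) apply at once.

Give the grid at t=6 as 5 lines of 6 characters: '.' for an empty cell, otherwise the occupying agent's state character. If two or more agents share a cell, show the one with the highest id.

000000
.0000.
0....0
0..1..
0..0..

t=1: a0@(2,5):0 a1@(1,2):0 a2@(3,0):0 a3@(4,3):0 a4@(0,4):0 a5@(1,1):0 a6@(4,0):0 a7@(0,5):0 a8@(1,4):0 a9@(0,3):0 a10@(2,0):0 a11@(0,1):0 a12@(0,0):0 a13@(1,3):0 a14@(3,3):1 a15@(0,2):0
t=2: (unchanged — steady state)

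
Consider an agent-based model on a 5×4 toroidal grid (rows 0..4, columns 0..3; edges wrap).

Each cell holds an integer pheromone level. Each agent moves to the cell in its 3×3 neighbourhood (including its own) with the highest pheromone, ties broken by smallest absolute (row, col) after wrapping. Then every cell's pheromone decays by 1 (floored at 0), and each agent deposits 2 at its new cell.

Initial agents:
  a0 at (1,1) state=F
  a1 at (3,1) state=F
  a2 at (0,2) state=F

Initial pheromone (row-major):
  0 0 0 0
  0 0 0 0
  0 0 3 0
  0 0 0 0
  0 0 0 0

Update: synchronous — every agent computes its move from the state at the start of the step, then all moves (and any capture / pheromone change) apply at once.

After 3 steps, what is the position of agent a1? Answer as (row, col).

t=1: a0@(2,2) a1@(2,2) a2@(0,1) | pheromone: 0 2 0 0 / 0 0 0 0 / 0 0 6 0 / 0 0 0 0 / 0 0 0 0
t=2: a0@(2,2) a1@(2,2) a2@(0,1) | pheromone: 0 3 0 0 / 0 0 0 0 / 0 0 9 0 / 0 0 0 0 / 0 0 0 0
t=3: a0@(2,2) a1@(2,2) a2@(0,1) | pheromone: 0 4 0 0 / 0 0 0 0 / 0 0 12 0 / 0 0 0 0 / 0 0 0 0

(2, 2)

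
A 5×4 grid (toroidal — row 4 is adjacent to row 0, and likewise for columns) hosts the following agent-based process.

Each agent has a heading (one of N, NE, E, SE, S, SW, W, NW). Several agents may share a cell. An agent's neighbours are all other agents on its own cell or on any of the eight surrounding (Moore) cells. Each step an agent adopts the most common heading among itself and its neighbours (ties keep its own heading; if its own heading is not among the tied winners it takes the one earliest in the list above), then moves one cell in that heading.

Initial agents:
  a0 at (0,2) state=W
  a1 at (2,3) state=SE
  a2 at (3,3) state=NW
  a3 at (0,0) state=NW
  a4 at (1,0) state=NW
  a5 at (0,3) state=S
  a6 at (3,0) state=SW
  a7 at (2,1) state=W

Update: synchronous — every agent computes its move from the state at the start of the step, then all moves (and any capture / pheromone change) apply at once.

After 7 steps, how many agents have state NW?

t=1: a0@(0,1):W a1@(1,2):NW a2@(2,2):NW a3@(4,3):NW a4@(0,3):NW a5@(4,2):NW a6@(4,3):SW a7@(2,0):W
t=2: a0@(4,0):NW a1@(0,1):NW a2@(1,1):NW a3@(3,2):NW a4@(4,2):NW a5@(3,1):NW a6@(3,2):NW a7@(2,3):W
t=3: a0@(3,3):NW a1@(4,0):NW a2@(0,0):NW a3@(2,1):NW a4@(3,1):NW a5@(2,0):NW a6@(2,1):NW a7@(1,2):NW
t=4: a0@(2,2):NW a1@(3,3):NW a2@(4,3):NW a3@(1,0):NW a4@(2,0):NW a5@(1,3):NW a6@(1,0):NW a7@(0,1):NW
t=5: a0@(1,1):NW a1@(2,2):NW a2@(3,2):NW a3@(0,3):NW a4@(1,3):NW a5@(0,2):NW a6@(0,3):NW a7@(4,0):NW
t=6: a0@(0,0):NW a1@(1,1):NW a2@(2,1):NW a3@(4,2):NW a4@(0,2):NW a5@(4,1):NW a6@(4,2):NW a7@(3,3):NW
t=7: a0@(4,3):NW a1@(0,0):NW a2@(1,0):NW a3@(3,1):NW a4@(4,1):NW a5@(3,0):NW a6@(3,1):NW a7@(2,2):NW

8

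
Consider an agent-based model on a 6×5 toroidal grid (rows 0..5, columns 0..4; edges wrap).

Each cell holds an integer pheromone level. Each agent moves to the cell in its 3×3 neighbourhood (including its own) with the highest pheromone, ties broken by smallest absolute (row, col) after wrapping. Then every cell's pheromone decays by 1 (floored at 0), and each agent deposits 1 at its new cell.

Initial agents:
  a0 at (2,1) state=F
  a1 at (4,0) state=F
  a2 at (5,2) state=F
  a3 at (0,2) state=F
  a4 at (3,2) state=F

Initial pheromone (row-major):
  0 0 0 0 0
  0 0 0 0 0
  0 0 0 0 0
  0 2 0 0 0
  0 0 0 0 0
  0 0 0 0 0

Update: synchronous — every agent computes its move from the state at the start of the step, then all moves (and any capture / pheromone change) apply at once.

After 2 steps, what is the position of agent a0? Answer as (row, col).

t=1: a0@(3,1) a1@(3,1) a2@(0,1) a3@(0,1) a4@(3,1) | pheromone: 0 2 0 0 0 / 0 0 0 0 0 / 0 0 0 0 0 / 0 4 0 0 0 / 0 0 0 0 0 / 0 0 0 0 0
t=2: a0@(3,1) a1@(3,1) a2@(0,1) a3@(0,1) a4@(3,1) | pheromone: 0 3 0 0 0 / 0 0 0 0 0 / 0 0 0 0 0 / 0 6 0 0 0 / 0 0 0 0 0 / 0 0 0 0 0

(3, 1)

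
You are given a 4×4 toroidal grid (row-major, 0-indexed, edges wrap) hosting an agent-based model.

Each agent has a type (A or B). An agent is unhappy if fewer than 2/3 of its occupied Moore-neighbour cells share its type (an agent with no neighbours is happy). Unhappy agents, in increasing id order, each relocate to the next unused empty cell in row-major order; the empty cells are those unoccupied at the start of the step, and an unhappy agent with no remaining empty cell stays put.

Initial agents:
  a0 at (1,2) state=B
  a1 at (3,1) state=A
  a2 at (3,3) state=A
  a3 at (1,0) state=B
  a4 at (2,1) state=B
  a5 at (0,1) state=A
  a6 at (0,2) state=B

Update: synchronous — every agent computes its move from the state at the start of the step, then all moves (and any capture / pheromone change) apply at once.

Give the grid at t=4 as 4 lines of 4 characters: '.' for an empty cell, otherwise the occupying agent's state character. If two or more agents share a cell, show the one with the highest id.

AAB.
BB..
B..A
....

t=1: a0@(1,2):B a1@(0,0):A a2@(0,3):A a3@(1,1):B a4@(2,1):B a5@(1,3):A a6@(2,0):B
t=2: a0@(0,1):B a1@(0,0):A a2@(0,3):A a3@(1,1):B a4@(2,1):B a5@(0,2):A a6@(2,0):B
t=3: a0@(1,0):B a1@(1,2):A a2@(0,3):A a3@(1,3):B a4@(2,1):B a5@(2,2):A a6@(2,0):B
t=4: a0@(1,0):B a1@(0,0):A a2@(0,1):A a3@(0,2):B a4@(1,1):B a5@(2,3):A a6@(2,0):B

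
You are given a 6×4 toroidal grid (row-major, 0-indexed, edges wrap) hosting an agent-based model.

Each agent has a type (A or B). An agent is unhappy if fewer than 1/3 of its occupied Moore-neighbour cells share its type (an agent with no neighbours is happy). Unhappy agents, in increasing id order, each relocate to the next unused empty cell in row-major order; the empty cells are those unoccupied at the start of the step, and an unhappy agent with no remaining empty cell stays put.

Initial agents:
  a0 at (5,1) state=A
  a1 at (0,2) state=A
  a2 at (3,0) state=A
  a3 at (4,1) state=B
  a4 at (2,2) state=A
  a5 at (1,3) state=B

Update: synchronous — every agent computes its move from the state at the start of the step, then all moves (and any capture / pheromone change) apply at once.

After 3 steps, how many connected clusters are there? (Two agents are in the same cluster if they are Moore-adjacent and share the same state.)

2

t=1: a0@(5,1):A a1@(0,2):A a2@(0,0):A a3@(0,1):B a4@(0,3):A a5@(1,0):B
t=2: a0@(5,1):A a1@(0,2):A a2@(0,0):A a3@(1,1):B a4@(0,3):A a5@(1,0):B
t=3: (unchanged — steady state)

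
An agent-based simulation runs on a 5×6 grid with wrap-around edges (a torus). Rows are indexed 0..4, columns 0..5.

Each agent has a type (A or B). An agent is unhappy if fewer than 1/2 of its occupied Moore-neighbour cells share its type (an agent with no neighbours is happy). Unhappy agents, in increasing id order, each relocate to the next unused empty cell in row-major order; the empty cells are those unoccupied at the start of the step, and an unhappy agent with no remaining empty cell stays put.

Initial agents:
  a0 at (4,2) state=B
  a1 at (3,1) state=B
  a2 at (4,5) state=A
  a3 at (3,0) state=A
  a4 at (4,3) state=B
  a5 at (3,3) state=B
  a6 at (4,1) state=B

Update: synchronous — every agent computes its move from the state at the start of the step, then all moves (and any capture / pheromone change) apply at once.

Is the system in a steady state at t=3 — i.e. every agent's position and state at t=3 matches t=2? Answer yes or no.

yes

t=1: a0@(4,2):B a1@(3,1):B a2@(4,5):A a3@(0,0):A a4@(4,3):B a5@(3,3):B a6@(4,1):B
t=2: (unchanged — steady state)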